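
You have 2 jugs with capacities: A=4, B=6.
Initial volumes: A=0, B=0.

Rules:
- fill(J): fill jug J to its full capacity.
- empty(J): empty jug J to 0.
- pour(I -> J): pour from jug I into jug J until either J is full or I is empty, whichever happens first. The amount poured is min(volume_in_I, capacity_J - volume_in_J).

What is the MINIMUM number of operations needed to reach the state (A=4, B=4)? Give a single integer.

Answer: 3

Derivation:
BFS from (A=0, B=0). One shortest path:
  1. fill(A) -> (A=4 B=0)
  2. pour(A -> B) -> (A=0 B=4)
  3. fill(A) -> (A=4 B=4)
Reached target in 3 moves.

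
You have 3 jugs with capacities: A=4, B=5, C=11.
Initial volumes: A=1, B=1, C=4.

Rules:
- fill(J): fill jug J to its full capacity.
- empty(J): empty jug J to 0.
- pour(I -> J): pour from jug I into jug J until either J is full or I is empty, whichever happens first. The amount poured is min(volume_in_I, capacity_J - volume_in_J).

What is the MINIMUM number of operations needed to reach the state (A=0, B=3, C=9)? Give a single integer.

Answer: 6

Derivation:
BFS from (A=1, B=1, C=4). One shortest path:
  1. pour(B -> A) -> (A=2 B=0 C=4)
  2. fill(B) -> (A=2 B=5 C=4)
  3. pour(B -> C) -> (A=2 B=0 C=9)
  4. fill(B) -> (A=2 B=5 C=9)
  5. pour(B -> A) -> (A=4 B=3 C=9)
  6. empty(A) -> (A=0 B=3 C=9)
Reached target in 6 moves.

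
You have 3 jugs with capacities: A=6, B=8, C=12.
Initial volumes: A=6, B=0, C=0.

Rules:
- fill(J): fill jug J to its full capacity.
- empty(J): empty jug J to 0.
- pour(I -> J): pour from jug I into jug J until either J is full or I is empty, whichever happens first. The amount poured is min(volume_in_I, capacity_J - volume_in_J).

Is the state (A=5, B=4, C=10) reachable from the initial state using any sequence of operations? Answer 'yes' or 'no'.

Answer: no

Derivation:
BFS explored all 110 reachable states.
Reachable set includes: (0,0,0), (0,0,2), (0,0,4), (0,0,6), (0,0,8), (0,0,10), (0,0,12), (0,2,0), (0,2,2), (0,2,4), (0,2,6), (0,2,8) ...
Target (A=5, B=4, C=10) not in reachable set → no.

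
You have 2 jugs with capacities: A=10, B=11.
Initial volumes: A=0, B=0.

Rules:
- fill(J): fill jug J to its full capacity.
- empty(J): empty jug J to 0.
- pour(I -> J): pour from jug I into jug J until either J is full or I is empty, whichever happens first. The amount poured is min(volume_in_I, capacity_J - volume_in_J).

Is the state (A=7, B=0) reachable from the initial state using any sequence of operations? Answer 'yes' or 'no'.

BFS from (A=0, B=0):
  1. fill(A) -> (A=10 B=0)
  2. pour(A -> B) -> (A=0 B=10)
  3. fill(A) -> (A=10 B=10)
  4. pour(A -> B) -> (A=9 B=11)
  5. empty(B) -> (A=9 B=0)
  6. pour(A -> B) -> (A=0 B=9)
  7. fill(A) -> (A=10 B=9)
  8. pour(A -> B) -> (A=8 B=11)
  9. empty(B) -> (A=8 B=0)
  10. pour(A -> B) -> (A=0 B=8)
  11. fill(A) -> (A=10 B=8)
  12. pour(A -> B) -> (A=7 B=11)
  13. empty(B) -> (A=7 B=0)
Target reached → yes.

Answer: yes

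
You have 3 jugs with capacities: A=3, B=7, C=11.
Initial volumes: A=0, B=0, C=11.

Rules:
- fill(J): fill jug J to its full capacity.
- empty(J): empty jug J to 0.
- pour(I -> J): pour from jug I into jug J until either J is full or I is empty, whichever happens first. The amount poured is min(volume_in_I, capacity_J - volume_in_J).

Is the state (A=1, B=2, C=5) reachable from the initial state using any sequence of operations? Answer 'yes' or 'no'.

BFS explored all 264 reachable states.
Reachable set includes: (0,0,0), (0,0,1), (0,0,2), (0,0,3), (0,0,4), (0,0,5), (0,0,6), (0,0,7), (0,0,8), (0,0,9), (0,0,10), (0,0,11) ...
Target (A=1, B=2, C=5) not in reachable set → no.

Answer: no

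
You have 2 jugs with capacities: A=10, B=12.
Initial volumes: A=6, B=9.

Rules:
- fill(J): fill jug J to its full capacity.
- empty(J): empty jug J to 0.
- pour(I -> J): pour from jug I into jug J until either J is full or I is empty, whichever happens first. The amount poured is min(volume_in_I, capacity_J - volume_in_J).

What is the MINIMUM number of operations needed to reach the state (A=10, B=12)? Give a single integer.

BFS from (A=6, B=9). One shortest path:
  1. fill(A) -> (A=10 B=9)
  2. fill(B) -> (A=10 B=12)
Reached target in 2 moves.

Answer: 2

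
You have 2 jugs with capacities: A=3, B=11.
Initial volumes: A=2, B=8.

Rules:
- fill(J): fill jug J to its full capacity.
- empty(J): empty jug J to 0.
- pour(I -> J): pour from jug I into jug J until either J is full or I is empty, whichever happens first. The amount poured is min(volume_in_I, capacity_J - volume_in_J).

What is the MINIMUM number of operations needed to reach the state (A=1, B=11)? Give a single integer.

Answer: 8

Derivation:
BFS from (A=2, B=8). One shortest path:
  1. pour(B -> A) -> (A=3 B=7)
  2. empty(A) -> (A=0 B=7)
  3. pour(B -> A) -> (A=3 B=4)
  4. empty(A) -> (A=0 B=4)
  5. pour(B -> A) -> (A=3 B=1)
  6. empty(A) -> (A=0 B=1)
  7. pour(B -> A) -> (A=1 B=0)
  8. fill(B) -> (A=1 B=11)
Reached target in 8 moves.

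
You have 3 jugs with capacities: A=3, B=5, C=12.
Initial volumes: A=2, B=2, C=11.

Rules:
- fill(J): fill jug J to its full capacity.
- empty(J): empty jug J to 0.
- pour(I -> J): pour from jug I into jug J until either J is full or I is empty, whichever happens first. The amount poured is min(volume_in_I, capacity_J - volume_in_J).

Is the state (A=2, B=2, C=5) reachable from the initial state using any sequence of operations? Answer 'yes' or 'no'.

BFS explored all 225 reachable states.
Reachable set includes: (0,0,0), (0,0,1), (0,0,2), (0,0,3), (0,0,4), (0,0,5), (0,0,6), (0,0,7), (0,0,8), (0,0,9), (0,0,10), (0,0,11) ...
Target (A=2, B=2, C=5) not in reachable set → no.

Answer: no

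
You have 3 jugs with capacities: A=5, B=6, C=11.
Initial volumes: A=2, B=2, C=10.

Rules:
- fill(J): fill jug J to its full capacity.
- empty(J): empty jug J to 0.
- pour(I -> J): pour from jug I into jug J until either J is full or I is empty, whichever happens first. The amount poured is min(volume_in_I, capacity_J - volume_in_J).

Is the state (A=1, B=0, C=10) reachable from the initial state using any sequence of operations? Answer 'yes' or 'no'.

BFS from (A=2, B=2, C=10):
  1. fill(A) -> (A=5 B=2 C=10)
  2. pour(A -> B) -> (A=1 B=6 C=10)
  3. empty(B) -> (A=1 B=0 C=10)
Target reached → yes.

Answer: yes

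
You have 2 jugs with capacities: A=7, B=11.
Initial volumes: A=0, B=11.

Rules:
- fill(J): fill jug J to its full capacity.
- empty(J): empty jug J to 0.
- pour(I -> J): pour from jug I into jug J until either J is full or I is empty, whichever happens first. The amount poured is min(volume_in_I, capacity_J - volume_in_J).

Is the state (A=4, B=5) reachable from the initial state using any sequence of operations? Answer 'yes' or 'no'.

Answer: no

Derivation:
BFS explored all 36 reachable states.
Reachable set includes: (0,0), (0,1), (0,2), (0,3), (0,4), (0,5), (0,6), (0,7), (0,8), (0,9), (0,10), (0,11) ...
Target (A=4, B=5) not in reachable set → no.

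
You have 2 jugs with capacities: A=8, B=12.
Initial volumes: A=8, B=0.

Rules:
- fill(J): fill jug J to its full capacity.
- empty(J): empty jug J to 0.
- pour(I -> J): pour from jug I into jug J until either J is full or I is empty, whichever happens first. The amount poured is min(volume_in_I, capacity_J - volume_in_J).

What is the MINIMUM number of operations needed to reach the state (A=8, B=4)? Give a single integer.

Answer: 3

Derivation:
BFS from (A=8, B=0). One shortest path:
  1. empty(A) -> (A=0 B=0)
  2. fill(B) -> (A=0 B=12)
  3. pour(B -> A) -> (A=8 B=4)
Reached target in 3 moves.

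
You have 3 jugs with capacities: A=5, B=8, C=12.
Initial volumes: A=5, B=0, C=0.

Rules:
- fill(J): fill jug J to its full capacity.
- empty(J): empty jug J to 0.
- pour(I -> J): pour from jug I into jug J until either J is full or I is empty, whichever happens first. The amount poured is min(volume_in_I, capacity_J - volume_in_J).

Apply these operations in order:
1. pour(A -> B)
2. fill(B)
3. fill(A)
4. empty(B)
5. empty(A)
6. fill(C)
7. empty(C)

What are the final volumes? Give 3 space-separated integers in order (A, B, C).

Answer: 0 0 0

Derivation:
Step 1: pour(A -> B) -> (A=0 B=5 C=0)
Step 2: fill(B) -> (A=0 B=8 C=0)
Step 3: fill(A) -> (A=5 B=8 C=0)
Step 4: empty(B) -> (A=5 B=0 C=0)
Step 5: empty(A) -> (A=0 B=0 C=0)
Step 6: fill(C) -> (A=0 B=0 C=12)
Step 7: empty(C) -> (A=0 B=0 C=0)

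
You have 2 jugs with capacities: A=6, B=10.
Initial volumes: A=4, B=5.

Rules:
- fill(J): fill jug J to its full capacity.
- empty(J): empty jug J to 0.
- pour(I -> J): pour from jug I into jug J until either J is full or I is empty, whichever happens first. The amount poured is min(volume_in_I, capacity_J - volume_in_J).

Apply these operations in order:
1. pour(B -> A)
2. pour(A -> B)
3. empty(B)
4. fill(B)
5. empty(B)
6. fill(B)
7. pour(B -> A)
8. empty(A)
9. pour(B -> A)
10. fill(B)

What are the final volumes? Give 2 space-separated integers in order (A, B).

Answer: 4 10

Derivation:
Step 1: pour(B -> A) -> (A=6 B=3)
Step 2: pour(A -> B) -> (A=0 B=9)
Step 3: empty(B) -> (A=0 B=0)
Step 4: fill(B) -> (A=0 B=10)
Step 5: empty(B) -> (A=0 B=0)
Step 6: fill(B) -> (A=0 B=10)
Step 7: pour(B -> A) -> (A=6 B=4)
Step 8: empty(A) -> (A=0 B=4)
Step 9: pour(B -> A) -> (A=4 B=0)
Step 10: fill(B) -> (A=4 B=10)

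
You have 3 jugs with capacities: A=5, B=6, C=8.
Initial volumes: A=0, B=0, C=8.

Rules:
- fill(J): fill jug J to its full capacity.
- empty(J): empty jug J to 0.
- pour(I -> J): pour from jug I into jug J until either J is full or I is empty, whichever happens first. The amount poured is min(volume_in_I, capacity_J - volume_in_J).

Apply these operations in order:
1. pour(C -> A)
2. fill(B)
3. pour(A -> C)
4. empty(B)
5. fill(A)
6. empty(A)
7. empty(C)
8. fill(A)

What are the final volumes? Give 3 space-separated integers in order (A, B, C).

Step 1: pour(C -> A) -> (A=5 B=0 C=3)
Step 2: fill(B) -> (A=5 B=6 C=3)
Step 3: pour(A -> C) -> (A=0 B=6 C=8)
Step 4: empty(B) -> (A=0 B=0 C=8)
Step 5: fill(A) -> (A=5 B=0 C=8)
Step 6: empty(A) -> (A=0 B=0 C=8)
Step 7: empty(C) -> (A=0 B=0 C=0)
Step 8: fill(A) -> (A=5 B=0 C=0)

Answer: 5 0 0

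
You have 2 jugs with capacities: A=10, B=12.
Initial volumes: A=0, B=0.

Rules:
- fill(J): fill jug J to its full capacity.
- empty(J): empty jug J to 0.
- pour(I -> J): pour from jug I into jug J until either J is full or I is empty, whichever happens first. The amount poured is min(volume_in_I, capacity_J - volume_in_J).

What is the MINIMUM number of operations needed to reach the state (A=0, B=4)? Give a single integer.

BFS from (A=0, B=0). One shortest path:
  1. fill(B) -> (A=0 B=12)
  2. pour(B -> A) -> (A=10 B=2)
  3. empty(A) -> (A=0 B=2)
  4. pour(B -> A) -> (A=2 B=0)
  5. fill(B) -> (A=2 B=12)
  6. pour(B -> A) -> (A=10 B=4)
  7. empty(A) -> (A=0 B=4)
Reached target in 7 moves.

Answer: 7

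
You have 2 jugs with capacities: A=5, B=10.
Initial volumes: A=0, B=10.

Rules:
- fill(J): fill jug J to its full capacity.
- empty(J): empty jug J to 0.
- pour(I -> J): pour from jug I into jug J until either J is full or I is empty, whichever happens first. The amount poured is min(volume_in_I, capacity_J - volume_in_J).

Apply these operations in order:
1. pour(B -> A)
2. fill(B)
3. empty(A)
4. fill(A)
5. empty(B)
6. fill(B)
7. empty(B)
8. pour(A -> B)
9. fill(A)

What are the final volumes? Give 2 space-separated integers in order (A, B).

Step 1: pour(B -> A) -> (A=5 B=5)
Step 2: fill(B) -> (A=5 B=10)
Step 3: empty(A) -> (A=0 B=10)
Step 4: fill(A) -> (A=5 B=10)
Step 5: empty(B) -> (A=5 B=0)
Step 6: fill(B) -> (A=5 B=10)
Step 7: empty(B) -> (A=5 B=0)
Step 8: pour(A -> B) -> (A=0 B=5)
Step 9: fill(A) -> (A=5 B=5)

Answer: 5 5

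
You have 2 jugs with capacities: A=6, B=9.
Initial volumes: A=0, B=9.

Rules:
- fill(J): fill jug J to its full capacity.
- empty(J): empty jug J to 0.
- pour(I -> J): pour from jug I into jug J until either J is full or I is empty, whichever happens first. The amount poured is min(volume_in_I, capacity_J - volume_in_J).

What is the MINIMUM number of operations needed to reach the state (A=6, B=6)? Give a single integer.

Answer: 4

Derivation:
BFS from (A=0, B=9). One shortest path:
  1. fill(A) -> (A=6 B=9)
  2. empty(B) -> (A=6 B=0)
  3. pour(A -> B) -> (A=0 B=6)
  4. fill(A) -> (A=6 B=6)
Reached target in 4 moves.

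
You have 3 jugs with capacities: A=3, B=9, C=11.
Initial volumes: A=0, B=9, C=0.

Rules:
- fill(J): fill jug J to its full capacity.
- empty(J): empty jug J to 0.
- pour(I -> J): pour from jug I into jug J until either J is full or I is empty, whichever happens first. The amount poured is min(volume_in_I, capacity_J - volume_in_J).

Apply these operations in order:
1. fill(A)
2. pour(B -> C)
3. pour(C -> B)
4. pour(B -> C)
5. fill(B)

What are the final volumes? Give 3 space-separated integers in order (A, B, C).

Step 1: fill(A) -> (A=3 B=9 C=0)
Step 2: pour(B -> C) -> (A=3 B=0 C=9)
Step 3: pour(C -> B) -> (A=3 B=9 C=0)
Step 4: pour(B -> C) -> (A=3 B=0 C=9)
Step 5: fill(B) -> (A=3 B=9 C=9)

Answer: 3 9 9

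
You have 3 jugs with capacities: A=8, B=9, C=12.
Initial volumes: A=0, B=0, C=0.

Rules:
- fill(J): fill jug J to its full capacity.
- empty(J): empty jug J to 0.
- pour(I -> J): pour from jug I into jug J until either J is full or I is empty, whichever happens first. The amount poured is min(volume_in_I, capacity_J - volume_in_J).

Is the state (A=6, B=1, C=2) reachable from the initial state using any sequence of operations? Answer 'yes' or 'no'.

BFS explored all 554 reachable states.
Reachable set includes: (0,0,0), (0,0,1), (0,0,2), (0,0,3), (0,0,4), (0,0,5), (0,0,6), (0,0,7), (0,0,8), (0,0,9), (0,0,10), (0,0,11) ...
Target (A=6, B=1, C=2) not in reachable set → no.

Answer: no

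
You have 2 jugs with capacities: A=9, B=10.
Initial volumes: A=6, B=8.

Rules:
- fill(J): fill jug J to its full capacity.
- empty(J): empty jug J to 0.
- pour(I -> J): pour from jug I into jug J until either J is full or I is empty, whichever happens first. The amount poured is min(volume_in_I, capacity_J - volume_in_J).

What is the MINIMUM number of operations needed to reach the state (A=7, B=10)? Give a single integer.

Answer: 2

Derivation:
BFS from (A=6, B=8). One shortest path:
  1. fill(A) -> (A=9 B=8)
  2. pour(A -> B) -> (A=7 B=10)
Reached target in 2 moves.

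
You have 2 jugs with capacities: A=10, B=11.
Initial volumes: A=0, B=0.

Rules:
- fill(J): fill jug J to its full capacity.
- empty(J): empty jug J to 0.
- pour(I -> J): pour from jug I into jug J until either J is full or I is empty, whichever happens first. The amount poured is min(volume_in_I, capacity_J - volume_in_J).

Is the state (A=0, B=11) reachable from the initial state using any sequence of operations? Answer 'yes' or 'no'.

BFS from (A=0, B=0):
  1. fill(B) -> (A=0 B=11)
Target reached → yes.

Answer: yes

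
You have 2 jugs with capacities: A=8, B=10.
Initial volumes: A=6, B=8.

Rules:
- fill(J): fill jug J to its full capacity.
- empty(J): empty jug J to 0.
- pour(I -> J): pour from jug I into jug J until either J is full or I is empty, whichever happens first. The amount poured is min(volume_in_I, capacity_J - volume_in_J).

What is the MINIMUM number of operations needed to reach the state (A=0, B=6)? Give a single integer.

Answer: 2

Derivation:
BFS from (A=6, B=8). One shortest path:
  1. empty(B) -> (A=6 B=0)
  2. pour(A -> B) -> (A=0 B=6)
Reached target in 2 moves.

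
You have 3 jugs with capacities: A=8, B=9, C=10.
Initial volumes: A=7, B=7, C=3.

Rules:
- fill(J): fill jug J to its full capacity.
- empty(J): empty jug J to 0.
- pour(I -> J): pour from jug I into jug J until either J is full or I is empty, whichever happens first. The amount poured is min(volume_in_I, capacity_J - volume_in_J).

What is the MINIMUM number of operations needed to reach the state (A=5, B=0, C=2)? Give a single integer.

Answer: 4

Derivation:
BFS from (A=7, B=7, C=3). One shortest path:
  1. pour(A -> B) -> (A=5 B=9 C=3)
  2. pour(B -> C) -> (A=5 B=2 C=10)
  3. empty(C) -> (A=5 B=2 C=0)
  4. pour(B -> C) -> (A=5 B=0 C=2)
Reached target in 4 moves.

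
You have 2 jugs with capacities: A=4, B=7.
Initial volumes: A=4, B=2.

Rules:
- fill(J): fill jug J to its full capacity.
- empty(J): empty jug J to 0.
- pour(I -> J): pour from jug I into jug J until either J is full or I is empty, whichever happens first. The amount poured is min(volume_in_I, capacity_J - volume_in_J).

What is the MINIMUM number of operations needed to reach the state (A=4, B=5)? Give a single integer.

Answer: 4

Derivation:
BFS from (A=4, B=2). One shortest path:
  1. empty(A) -> (A=0 B=2)
  2. pour(B -> A) -> (A=2 B=0)
  3. fill(B) -> (A=2 B=7)
  4. pour(B -> A) -> (A=4 B=5)
Reached target in 4 moves.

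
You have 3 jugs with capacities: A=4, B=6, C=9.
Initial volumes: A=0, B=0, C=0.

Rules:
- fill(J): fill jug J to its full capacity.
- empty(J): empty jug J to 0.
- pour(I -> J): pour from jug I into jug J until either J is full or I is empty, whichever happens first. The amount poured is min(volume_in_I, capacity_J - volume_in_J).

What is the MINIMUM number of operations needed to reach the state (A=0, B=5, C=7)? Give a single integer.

BFS from (A=0, B=0, C=0). One shortest path:
  1. fill(B) -> (A=0 B=6 C=0)
  2. pour(B -> A) -> (A=4 B=2 C=0)
  3. pour(A -> C) -> (A=0 B=2 C=4)
  4. pour(B -> A) -> (A=2 B=0 C=4)
  5. fill(B) -> (A=2 B=6 C=4)
  6. pour(B -> C) -> (A=2 B=1 C=9)
  7. pour(C -> A) -> (A=4 B=1 C=7)
  8. pour(A -> B) -> (A=0 B=5 C=7)
Reached target in 8 moves.

Answer: 8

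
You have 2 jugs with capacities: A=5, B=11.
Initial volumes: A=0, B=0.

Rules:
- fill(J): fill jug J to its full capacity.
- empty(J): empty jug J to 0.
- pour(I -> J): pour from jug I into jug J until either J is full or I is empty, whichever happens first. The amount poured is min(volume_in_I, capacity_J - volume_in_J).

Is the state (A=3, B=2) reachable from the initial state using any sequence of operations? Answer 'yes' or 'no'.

Answer: no

Derivation:
BFS explored all 32 reachable states.
Reachable set includes: (0,0), (0,1), (0,2), (0,3), (0,4), (0,5), (0,6), (0,7), (0,8), (0,9), (0,10), (0,11) ...
Target (A=3, B=2) not in reachable set → no.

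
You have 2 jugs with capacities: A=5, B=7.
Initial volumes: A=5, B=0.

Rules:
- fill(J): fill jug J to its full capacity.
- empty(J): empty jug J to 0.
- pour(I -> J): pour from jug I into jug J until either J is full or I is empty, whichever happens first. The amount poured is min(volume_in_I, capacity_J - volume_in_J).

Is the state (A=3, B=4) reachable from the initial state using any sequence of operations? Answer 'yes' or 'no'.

Answer: no

Derivation:
BFS explored all 24 reachable states.
Reachable set includes: (0,0), (0,1), (0,2), (0,3), (0,4), (0,5), (0,6), (0,7), (1,0), (1,7), (2,0), (2,7) ...
Target (A=3, B=4) not in reachable set → no.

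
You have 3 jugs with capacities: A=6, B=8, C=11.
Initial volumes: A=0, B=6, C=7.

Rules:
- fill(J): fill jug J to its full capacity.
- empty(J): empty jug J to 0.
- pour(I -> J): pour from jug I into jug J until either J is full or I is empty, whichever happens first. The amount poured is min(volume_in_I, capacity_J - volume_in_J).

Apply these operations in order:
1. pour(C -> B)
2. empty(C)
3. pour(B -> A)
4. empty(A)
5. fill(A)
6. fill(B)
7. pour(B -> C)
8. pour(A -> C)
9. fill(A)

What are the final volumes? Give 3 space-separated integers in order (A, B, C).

Step 1: pour(C -> B) -> (A=0 B=8 C=5)
Step 2: empty(C) -> (A=0 B=8 C=0)
Step 3: pour(B -> A) -> (A=6 B=2 C=0)
Step 4: empty(A) -> (A=0 B=2 C=0)
Step 5: fill(A) -> (A=6 B=2 C=0)
Step 6: fill(B) -> (A=6 B=8 C=0)
Step 7: pour(B -> C) -> (A=6 B=0 C=8)
Step 8: pour(A -> C) -> (A=3 B=0 C=11)
Step 9: fill(A) -> (A=6 B=0 C=11)

Answer: 6 0 11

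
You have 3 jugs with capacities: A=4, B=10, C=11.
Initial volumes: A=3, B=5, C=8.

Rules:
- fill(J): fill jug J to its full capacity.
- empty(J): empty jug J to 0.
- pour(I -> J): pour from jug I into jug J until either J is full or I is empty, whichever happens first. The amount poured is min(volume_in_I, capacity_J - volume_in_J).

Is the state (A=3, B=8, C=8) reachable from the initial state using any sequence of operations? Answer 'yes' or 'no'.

Answer: no

Derivation:
BFS explored all 391 reachable states.
Reachable set includes: (0,0,0), (0,0,1), (0,0,2), (0,0,3), (0,0,4), (0,0,5), (0,0,6), (0,0,7), (0,0,8), (0,0,9), (0,0,10), (0,0,11) ...
Target (A=3, B=8, C=8) not in reachable set → no.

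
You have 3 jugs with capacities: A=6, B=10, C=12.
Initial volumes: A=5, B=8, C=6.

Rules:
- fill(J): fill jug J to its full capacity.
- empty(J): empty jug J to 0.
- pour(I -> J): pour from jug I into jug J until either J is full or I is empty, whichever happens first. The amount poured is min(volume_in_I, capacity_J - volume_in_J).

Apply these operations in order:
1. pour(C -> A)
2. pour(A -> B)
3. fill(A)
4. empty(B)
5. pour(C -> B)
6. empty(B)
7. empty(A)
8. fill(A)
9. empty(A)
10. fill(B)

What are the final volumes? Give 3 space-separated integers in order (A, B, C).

Step 1: pour(C -> A) -> (A=6 B=8 C=5)
Step 2: pour(A -> B) -> (A=4 B=10 C=5)
Step 3: fill(A) -> (A=6 B=10 C=5)
Step 4: empty(B) -> (A=6 B=0 C=5)
Step 5: pour(C -> B) -> (A=6 B=5 C=0)
Step 6: empty(B) -> (A=6 B=0 C=0)
Step 7: empty(A) -> (A=0 B=0 C=0)
Step 8: fill(A) -> (A=6 B=0 C=0)
Step 9: empty(A) -> (A=0 B=0 C=0)
Step 10: fill(B) -> (A=0 B=10 C=0)

Answer: 0 10 0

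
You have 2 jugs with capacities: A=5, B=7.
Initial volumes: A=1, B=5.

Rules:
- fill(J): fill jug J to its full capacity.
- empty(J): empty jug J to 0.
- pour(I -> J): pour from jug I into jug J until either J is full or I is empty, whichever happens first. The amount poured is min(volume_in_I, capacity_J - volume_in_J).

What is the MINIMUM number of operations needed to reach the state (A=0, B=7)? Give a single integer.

BFS from (A=1, B=5). One shortest path:
  1. empty(A) -> (A=0 B=5)
  2. fill(B) -> (A=0 B=7)
Reached target in 2 moves.

Answer: 2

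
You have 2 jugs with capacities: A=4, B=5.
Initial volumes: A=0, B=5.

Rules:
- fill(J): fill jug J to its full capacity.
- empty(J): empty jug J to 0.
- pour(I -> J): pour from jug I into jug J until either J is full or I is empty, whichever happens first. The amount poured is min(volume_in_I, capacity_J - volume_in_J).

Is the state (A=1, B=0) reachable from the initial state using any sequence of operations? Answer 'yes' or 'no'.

Answer: yes

Derivation:
BFS from (A=0, B=5):
  1. pour(B -> A) -> (A=4 B=1)
  2. empty(A) -> (A=0 B=1)
  3. pour(B -> A) -> (A=1 B=0)
Target reached → yes.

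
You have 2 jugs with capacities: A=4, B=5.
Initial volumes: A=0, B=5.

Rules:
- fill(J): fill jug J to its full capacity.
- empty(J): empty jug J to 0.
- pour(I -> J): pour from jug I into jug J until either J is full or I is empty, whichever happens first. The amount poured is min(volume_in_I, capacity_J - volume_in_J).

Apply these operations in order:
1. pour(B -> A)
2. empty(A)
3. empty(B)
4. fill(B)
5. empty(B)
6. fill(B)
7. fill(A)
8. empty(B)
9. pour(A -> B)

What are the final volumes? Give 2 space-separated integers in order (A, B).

Step 1: pour(B -> A) -> (A=4 B=1)
Step 2: empty(A) -> (A=0 B=1)
Step 3: empty(B) -> (A=0 B=0)
Step 4: fill(B) -> (A=0 B=5)
Step 5: empty(B) -> (A=0 B=0)
Step 6: fill(B) -> (A=0 B=5)
Step 7: fill(A) -> (A=4 B=5)
Step 8: empty(B) -> (A=4 B=0)
Step 9: pour(A -> B) -> (A=0 B=4)

Answer: 0 4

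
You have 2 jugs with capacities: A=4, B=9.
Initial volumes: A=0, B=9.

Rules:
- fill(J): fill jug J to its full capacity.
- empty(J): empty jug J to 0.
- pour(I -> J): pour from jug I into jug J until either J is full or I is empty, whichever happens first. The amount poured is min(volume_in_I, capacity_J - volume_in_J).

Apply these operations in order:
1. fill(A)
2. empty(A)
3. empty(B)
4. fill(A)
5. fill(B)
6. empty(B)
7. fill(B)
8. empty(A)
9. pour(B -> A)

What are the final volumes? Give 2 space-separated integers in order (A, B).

Answer: 4 5

Derivation:
Step 1: fill(A) -> (A=4 B=9)
Step 2: empty(A) -> (A=0 B=9)
Step 3: empty(B) -> (A=0 B=0)
Step 4: fill(A) -> (A=4 B=0)
Step 5: fill(B) -> (A=4 B=9)
Step 6: empty(B) -> (A=4 B=0)
Step 7: fill(B) -> (A=4 B=9)
Step 8: empty(A) -> (A=0 B=9)
Step 9: pour(B -> A) -> (A=4 B=5)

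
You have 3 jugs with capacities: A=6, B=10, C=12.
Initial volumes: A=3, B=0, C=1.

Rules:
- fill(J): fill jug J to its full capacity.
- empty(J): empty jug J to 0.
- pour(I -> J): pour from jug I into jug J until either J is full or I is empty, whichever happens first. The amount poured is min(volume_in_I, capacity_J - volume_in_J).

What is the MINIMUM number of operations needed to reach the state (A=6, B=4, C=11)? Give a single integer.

Answer: 5

Derivation:
BFS from (A=3, B=0, C=1). One shortest path:
  1. empty(A) -> (A=0 B=0 C=1)
  2. fill(B) -> (A=0 B=10 C=1)
  3. pour(B -> C) -> (A=0 B=0 C=11)
  4. fill(B) -> (A=0 B=10 C=11)
  5. pour(B -> A) -> (A=6 B=4 C=11)
Reached target in 5 moves.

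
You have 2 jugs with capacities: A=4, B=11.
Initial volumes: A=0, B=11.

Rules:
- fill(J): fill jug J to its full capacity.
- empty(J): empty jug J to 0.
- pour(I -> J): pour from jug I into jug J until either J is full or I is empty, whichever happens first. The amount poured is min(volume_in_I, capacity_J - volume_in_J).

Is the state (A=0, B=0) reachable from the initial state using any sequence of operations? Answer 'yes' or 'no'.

BFS from (A=0, B=11):
  1. empty(B) -> (A=0 B=0)
Target reached → yes.

Answer: yes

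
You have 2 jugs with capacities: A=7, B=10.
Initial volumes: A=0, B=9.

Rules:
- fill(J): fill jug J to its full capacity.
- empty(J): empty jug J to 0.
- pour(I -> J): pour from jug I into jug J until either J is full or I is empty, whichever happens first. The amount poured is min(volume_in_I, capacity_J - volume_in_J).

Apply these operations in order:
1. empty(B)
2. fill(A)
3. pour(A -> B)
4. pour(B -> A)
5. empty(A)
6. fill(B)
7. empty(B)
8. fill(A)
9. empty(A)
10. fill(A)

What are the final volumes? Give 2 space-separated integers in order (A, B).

Answer: 7 0

Derivation:
Step 1: empty(B) -> (A=0 B=0)
Step 2: fill(A) -> (A=7 B=0)
Step 3: pour(A -> B) -> (A=0 B=7)
Step 4: pour(B -> A) -> (A=7 B=0)
Step 5: empty(A) -> (A=0 B=0)
Step 6: fill(B) -> (A=0 B=10)
Step 7: empty(B) -> (A=0 B=0)
Step 8: fill(A) -> (A=7 B=0)
Step 9: empty(A) -> (A=0 B=0)
Step 10: fill(A) -> (A=7 B=0)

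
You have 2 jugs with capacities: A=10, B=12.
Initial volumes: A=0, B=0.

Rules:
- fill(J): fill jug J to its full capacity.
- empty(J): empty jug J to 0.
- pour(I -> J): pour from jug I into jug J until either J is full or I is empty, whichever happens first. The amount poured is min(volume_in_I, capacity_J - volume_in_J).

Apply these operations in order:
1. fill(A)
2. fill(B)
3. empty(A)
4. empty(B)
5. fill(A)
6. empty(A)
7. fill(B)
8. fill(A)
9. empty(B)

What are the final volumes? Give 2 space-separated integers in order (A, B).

Step 1: fill(A) -> (A=10 B=0)
Step 2: fill(B) -> (A=10 B=12)
Step 3: empty(A) -> (A=0 B=12)
Step 4: empty(B) -> (A=0 B=0)
Step 5: fill(A) -> (A=10 B=0)
Step 6: empty(A) -> (A=0 B=0)
Step 7: fill(B) -> (A=0 B=12)
Step 8: fill(A) -> (A=10 B=12)
Step 9: empty(B) -> (A=10 B=0)

Answer: 10 0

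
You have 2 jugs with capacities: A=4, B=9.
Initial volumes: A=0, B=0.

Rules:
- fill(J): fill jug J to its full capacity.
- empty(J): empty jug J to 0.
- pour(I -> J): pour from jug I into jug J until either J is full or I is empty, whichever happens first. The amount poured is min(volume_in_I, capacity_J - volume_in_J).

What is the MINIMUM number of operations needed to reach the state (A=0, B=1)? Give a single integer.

Answer: 5

Derivation:
BFS from (A=0, B=0). One shortest path:
  1. fill(B) -> (A=0 B=9)
  2. pour(B -> A) -> (A=4 B=5)
  3. empty(A) -> (A=0 B=5)
  4. pour(B -> A) -> (A=4 B=1)
  5. empty(A) -> (A=0 B=1)
Reached target in 5 moves.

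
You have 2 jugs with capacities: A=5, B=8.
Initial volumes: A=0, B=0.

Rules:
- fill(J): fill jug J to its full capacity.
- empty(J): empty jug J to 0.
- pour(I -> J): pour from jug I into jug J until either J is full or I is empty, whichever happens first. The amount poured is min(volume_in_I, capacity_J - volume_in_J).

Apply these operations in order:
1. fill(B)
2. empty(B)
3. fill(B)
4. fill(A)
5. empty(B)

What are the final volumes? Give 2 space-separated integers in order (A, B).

Step 1: fill(B) -> (A=0 B=8)
Step 2: empty(B) -> (A=0 B=0)
Step 3: fill(B) -> (A=0 B=8)
Step 4: fill(A) -> (A=5 B=8)
Step 5: empty(B) -> (A=5 B=0)

Answer: 5 0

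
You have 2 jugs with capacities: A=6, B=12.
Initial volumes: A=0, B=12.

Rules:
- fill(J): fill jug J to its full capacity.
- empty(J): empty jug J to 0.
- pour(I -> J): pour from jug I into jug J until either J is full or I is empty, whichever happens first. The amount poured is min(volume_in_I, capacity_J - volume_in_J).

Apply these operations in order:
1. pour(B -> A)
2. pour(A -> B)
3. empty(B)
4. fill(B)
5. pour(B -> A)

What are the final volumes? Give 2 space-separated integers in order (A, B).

Answer: 6 6

Derivation:
Step 1: pour(B -> A) -> (A=6 B=6)
Step 2: pour(A -> B) -> (A=0 B=12)
Step 3: empty(B) -> (A=0 B=0)
Step 4: fill(B) -> (A=0 B=12)
Step 5: pour(B -> A) -> (A=6 B=6)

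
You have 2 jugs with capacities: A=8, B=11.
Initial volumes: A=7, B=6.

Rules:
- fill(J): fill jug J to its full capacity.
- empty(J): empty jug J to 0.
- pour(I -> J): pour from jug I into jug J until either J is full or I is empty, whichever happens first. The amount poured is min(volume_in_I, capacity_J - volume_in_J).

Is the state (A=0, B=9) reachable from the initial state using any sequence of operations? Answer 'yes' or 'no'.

BFS from (A=7, B=6):
  1. empty(A) -> (A=0 B=6)
  2. pour(B -> A) -> (A=6 B=0)
  3. fill(B) -> (A=6 B=11)
  4. pour(B -> A) -> (A=8 B=9)
  5. empty(A) -> (A=0 B=9)
Target reached → yes.

Answer: yes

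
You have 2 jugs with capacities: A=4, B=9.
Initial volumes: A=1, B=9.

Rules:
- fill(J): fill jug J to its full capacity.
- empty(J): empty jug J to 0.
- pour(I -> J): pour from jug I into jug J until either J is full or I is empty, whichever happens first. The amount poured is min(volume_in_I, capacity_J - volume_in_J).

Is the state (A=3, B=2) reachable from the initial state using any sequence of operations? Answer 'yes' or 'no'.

BFS explored all 26 reachable states.
Reachable set includes: (0,0), (0,1), (0,2), (0,3), (0,4), (0,5), (0,6), (0,7), (0,8), (0,9), (1,0), (1,9) ...
Target (A=3, B=2) not in reachable set → no.

Answer: no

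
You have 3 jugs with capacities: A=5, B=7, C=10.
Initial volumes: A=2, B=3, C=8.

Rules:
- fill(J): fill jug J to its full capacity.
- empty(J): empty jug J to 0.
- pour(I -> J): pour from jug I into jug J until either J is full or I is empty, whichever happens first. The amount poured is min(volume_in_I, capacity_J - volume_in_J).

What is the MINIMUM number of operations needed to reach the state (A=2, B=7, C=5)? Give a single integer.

Answer: 5

Derivation:
BFS from (A=2, B=3, C=8). One shortest path:
  1. fill(B) -> (A=2 B=7 C=8)
  2. pour(B -> C) -> (A=2 B=5 C=10)
  3. empty(C) -> (A=2 B=5 C=0)
  4. pour(B -> C) -> (A=2 B=0 C=5)
  5. fill(B) -> (A=2 B=7 C=5)
Reached target in 5 moves.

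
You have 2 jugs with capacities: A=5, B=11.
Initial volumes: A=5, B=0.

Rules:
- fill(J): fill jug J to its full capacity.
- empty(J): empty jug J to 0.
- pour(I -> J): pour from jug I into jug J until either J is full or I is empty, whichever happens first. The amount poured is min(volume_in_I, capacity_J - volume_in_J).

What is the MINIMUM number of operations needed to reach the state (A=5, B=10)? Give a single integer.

BFS from (A=5, B=0). One shortest path:
  1. pour(A -> B) -> (A=0 B=5)
  2. fill(A) -> (A=5 B=5)
  3. pour(A -> B) -> (A=0 B=10)
  4. fill(A) -> (A=5 B=10)
Reached target in 4 moves.

Answer: 4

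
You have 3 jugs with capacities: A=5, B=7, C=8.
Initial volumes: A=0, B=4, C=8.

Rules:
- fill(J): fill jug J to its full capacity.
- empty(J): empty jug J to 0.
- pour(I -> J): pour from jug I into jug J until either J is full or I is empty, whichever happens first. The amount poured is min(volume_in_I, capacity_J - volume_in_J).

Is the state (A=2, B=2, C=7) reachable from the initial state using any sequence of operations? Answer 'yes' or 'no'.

Answer: no

Derivation:
BFS explored all 264 reachable states.
Reachable set includes: (0,0,0), (0,0,1), (0,0,2), (0,0,3), (0,0,4), (0,0,5), (0,0,6), (0,0,7), (0,0,8), (0,1,0), (0,1,1), (0,1,2) ...
Target (A=2, B=2, C=7) not in reachable set → no.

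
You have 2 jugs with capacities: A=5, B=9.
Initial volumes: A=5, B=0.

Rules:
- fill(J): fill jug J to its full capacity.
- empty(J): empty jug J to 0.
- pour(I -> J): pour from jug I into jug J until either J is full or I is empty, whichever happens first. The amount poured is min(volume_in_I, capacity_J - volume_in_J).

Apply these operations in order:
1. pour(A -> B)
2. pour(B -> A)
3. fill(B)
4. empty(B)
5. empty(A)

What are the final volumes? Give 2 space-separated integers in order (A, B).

Answer: 0 0

Derivation:
Step 1: pour(A -> B) -> (A=0 B=5)
Step 2: pour(B -> A) -> (A=5 B=0)
Step 3: fill(B) -> (A=5 B=9)
Step 4: empty(B) -> (A=5 B=0)
Step 5: empty(A) -> (A=0 B=0)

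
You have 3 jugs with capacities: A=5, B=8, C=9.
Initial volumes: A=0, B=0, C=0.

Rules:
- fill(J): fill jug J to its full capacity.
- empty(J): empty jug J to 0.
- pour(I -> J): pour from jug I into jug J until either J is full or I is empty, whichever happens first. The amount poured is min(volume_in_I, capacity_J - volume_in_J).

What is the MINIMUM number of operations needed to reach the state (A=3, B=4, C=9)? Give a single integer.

BFS from (A=0, B=0, C=0). One shortest path:
  1. fill(B) -> (A=0 B=8 C=0)
  2. pour(B -> A) -> (A=5 B=3 C=0)
  3. pour(A -> C) -> (A=0 B=3 C=5)
  4. pour(B -> A) -> (A=3 B=0 C=5)
  5. fill(B) -> (A=3 B=8 C=5)
  6. pour(B -> C) -> (A=3 B=4 C=9)
Reached target in 6 moves.

Answer: 6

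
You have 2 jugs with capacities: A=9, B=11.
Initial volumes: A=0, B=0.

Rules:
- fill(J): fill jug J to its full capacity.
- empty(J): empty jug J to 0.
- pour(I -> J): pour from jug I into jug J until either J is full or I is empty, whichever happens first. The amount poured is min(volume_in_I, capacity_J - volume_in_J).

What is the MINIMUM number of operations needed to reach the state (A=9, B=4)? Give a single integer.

Answer: 6

Derivation:
BFS from (A=0, B=0). One shortest path:
  1. fill(B) -> (A=0 B=11)
  2. pour(B -> A) -> (A=9 B=2)
  3. empty(A) -> (A=0 B=2)
  4. pour(B -> A) -> (A=2 B=0)
  5. fill(B) -> (A=2 B=11)
  6. pour(B -> A) -> (A=9 B=4)
Reached target in 6 moves.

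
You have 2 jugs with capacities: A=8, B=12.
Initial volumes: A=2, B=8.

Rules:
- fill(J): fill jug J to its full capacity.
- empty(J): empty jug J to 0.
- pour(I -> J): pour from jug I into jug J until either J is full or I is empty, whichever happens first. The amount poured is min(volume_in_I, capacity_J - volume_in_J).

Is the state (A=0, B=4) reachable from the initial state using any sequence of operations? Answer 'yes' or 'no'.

BFS from (A=2, B=8):
  1. fill(A) -> (A=8 B=8)
  2. pour(A -> B) -> (A=4 B=12)
  3. empty(B) -> (A=4 B=0)
  4. pour(A -> B) -> (A=0 B=4)
Target reached → yes.

Answer: yes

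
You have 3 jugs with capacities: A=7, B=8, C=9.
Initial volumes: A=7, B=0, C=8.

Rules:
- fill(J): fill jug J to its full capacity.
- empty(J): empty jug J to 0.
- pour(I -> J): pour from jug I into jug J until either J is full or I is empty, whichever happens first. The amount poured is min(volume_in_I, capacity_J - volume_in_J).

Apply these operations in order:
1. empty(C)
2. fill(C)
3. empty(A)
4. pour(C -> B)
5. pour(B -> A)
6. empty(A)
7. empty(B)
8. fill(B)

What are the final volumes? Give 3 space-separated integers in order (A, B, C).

Step 1: empty(C) -> (A=7 B=0 C=0)
Step 2: fill(C) -> (A=7 B=0 C=9)
Step 3: empty(A) -> (A=0 B=0 C=9)
Step 4: pour(C -> B) -> (A=0 B=8 C=1)
Step 5: pour(B -> A) -> (A=7 B=1 C=1)
Step 6: empty(A) -> (A=0 B=1 C=1)
Step 7: empty(B) -> (A=0 B=0 C=1)
Step 8: fill(B) -> (A=0 B=8 C=1)

Answer: 0 8 1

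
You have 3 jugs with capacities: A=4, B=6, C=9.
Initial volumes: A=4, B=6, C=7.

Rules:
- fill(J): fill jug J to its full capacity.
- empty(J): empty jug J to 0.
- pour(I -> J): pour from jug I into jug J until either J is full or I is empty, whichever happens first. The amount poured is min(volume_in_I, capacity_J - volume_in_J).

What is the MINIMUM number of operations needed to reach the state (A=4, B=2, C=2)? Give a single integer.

BFS from (A=4, B=6, C=7). One shortest path:
  1. pour(A -> C) -> (A=2 B=6 C=9)
  2. empty(C) -> (A=2 B=6 C=0)
  3. pour(A -> C) -> (A=0 B=6 C=2)
  4. pour(B -> A) -> (A=4 B=2 C=2)
Reached target in 4 moves.

Answer: 4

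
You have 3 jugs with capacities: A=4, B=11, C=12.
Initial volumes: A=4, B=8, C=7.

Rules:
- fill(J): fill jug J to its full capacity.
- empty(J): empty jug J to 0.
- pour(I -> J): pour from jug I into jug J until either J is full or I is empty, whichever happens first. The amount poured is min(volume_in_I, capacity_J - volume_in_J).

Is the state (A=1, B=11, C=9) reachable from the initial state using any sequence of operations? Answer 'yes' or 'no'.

Answer: yes

Derivation:
BFS from (A=4, B=8, C=7):
  1. empty(A) -> (A=0 B=8 C=7)
  2. fill(C) -> (A=0 B=8 C=12)
  3. pour(C -> A) -> (A=4 B=8 C=8)
  4. pour(A -> B) -> (A=1 B=11 C=8)
  5. empty(B) -> (A=1 B=0 C=8)
  6. pour(C -> B) -> (A=1 B=8 C=0)
  7. fill(C) -> (A=1 B=8 C=12)
  8. pour(C -> B) -> (A=1 B=11 C=9)
Target reached → yes.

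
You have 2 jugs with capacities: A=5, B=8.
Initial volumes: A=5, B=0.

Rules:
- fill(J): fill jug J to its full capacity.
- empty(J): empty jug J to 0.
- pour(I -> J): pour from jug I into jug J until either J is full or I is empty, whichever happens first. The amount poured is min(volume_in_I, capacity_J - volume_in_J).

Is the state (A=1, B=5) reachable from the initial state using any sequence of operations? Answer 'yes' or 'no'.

BFS explored all 26 reachable states.
Reachable set includes: (0,0), (0,1), (0,2), (0,3), (0,4), (0,5), (0,6), (0,7), (0,8), (1,0), (1,8), (2,0) ...
Target (A=1, B=5) not in reachable set → no.

Answer: no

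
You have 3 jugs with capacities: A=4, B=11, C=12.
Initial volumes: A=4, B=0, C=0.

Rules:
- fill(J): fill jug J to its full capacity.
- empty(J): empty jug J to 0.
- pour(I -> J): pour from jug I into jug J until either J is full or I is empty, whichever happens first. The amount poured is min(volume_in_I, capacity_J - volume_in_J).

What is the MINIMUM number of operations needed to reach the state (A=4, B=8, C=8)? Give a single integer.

Answer: 5

Derivation:
BFS from (A=4, B=0, C=0). One shortest path:
  1. fill(C) -> (A=4 B=0 C=12)
  2. pour(A -> B) -> (A=0 B=4 C=12)
  3. fill(A) -> (A=4 B=4 C=12)
  4. pour(A -> B) -> (A=0 B=8 C=12)
  5. pour(C -> A) -> (A=4 B=8 C=8)
Reached target in 5 moves.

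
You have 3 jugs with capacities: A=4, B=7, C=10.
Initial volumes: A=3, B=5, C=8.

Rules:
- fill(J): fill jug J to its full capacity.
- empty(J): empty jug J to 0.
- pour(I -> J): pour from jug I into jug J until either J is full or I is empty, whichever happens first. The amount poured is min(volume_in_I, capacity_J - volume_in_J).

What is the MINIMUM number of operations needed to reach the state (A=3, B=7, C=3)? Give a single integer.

BFS from (A=3, B=5, C=8). One shortest path:
  1. empty(B) -> (A=3 B=0 C=8)
  2. fill(C) -> (A=3 B=0 C=10)
  3. pour(C -> B) -> (A=3 B=7 C=3)
Reached target in 3 moves.

Answer: 3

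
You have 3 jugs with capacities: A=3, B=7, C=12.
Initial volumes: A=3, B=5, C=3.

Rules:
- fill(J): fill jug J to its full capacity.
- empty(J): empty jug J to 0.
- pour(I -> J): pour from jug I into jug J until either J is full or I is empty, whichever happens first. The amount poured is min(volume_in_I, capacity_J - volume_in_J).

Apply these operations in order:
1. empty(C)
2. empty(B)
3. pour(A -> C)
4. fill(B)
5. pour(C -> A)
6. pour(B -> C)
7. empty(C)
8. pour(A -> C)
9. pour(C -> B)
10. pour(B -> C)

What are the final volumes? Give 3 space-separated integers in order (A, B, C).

Answer: 0 0 3

Derivation:
Step 1: empty(C) -> (A=3 B=5 C=0)
Step 2: empty(B) -> (A=3 B=0 C=0)
Step 3: pour(A -> C) -> (A=0 B=0 C=3)
Step 4: fill(B) -> (A=0 B=7 C=3)
Step 5: pour(C -> A) -> (A=3 B=7 C=0)
Step 6: pour(B -> C) -> (A=3 B=0 C=7)
Step 7: empty(C) -> (A=3 B=0 C=0)
Step 8: pour(A -> C) -> (A=0 B=0 C=3)
Step 9: pour(C -> B) -> (A=0 B=3 C=0)
Step 10: pour(B -> C) -> (A=0 B=0 C=3)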